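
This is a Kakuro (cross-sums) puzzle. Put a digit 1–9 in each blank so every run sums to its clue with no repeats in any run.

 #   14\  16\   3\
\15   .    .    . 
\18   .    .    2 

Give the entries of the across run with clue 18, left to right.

9 7 2

16 in 2 cells must be {7,9}; 3 in 2 cells must be {1,2}.
R1C3 = 3 − 2 = 1 completes the 3 down.
R2C1 = 9: the only remaining digit allowed by both the 18 across and the 14 down.
R2C2 = 18 − 11 = 7 completes the 18 across.
R1C1 = 14 − 9 = 5 completes the 14 down.
R1C2 = 15 − 6 = 9 completes the 15 across.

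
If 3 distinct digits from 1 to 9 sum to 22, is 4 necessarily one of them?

Counterexample: {5,8,9} sums to 22 without using 4.

No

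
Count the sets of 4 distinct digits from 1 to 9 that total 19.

4 distinct digits from 1–9 sum between 10 and 30.

11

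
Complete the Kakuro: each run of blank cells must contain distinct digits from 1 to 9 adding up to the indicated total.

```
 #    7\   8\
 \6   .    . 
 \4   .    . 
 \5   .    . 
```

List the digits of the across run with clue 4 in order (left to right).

4 in 2 cells must be {1,3}; 7 in 3 cells must be {1,2,4}.
The 4 across and the 7 down share only 1, so R2C1 = 1.
R2C2 = 4 − 1 = 3 completes the 4 across.
Nothing is forced directly, so branch on R1C1, whose candidates are 2 or 4. If R1C1 = 4: then R1C2 would have to be in {2} for the 6 across but in {1,4} for the 8 down — contradiction. So R1C1 = 2.
R1C2 = 6 − 2 = 4 completes the 6 across.
R3C1 = 7 − 3 = 4 completes the 7 down.
R3C2 = 5 − 4 = 1 completes the 5 across.

1 3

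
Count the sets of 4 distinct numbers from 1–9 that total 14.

5

4 distinct digits from 1–9 sum between 10 and 30.
Enumerating: {1,2,3,8}, {1,2,4,7}, {1,2,5,6}, {1,3,4,6}, {2,3,4,5}.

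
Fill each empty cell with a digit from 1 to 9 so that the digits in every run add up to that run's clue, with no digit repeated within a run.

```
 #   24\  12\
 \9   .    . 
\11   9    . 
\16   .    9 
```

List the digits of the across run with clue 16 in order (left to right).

7, 9

16 in 2 cells must be {7,9}; 24 in 3 cells must be {7,8,9}.
R2C2 = 11 − 9 = 2 completes the 11 across.
R3C1 = 16 − 9 = 7 completes the 16 across.
R1C1 = 24 − 16 = 8 completes the 24 down.
R1C2 = 9 − 8 = 1 completes the 9 across.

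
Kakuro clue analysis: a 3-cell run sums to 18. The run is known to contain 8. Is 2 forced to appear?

No

Counterexample: {1,8,9} sums to 18 under that restriction without using 2.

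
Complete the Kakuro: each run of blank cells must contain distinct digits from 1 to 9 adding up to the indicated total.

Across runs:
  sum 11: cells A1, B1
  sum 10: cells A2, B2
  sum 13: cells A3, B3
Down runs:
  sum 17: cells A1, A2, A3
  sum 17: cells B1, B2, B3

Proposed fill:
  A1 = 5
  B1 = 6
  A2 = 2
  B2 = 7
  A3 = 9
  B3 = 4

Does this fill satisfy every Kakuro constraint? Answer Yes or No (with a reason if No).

No — the down run A1–A3 sums to 16, not 17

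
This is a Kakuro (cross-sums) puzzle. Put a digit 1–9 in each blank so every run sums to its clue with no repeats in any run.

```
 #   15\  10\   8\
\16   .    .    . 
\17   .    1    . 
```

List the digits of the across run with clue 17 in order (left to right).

R1C2 = 10 − 1 = 9 completes the 10 down.
R2C3 = 7: the only remaining digit allowed by both the 17 across and the 8 down.
R1C1 = 6: the only remaining digit allowed by both the 16 across and the 15 down.
R1C3 = 16 − 15 = 1 completes the 16 across.
R2C1 = 17 − 8 = 9 completes the 17 across.

9 1 7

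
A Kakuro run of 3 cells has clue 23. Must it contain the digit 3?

No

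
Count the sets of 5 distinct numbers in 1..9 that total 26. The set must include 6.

6

5 distinct digits from 1–9 sum between 15 and 35.
Keeping only sets containing 6.
Enumerating: {1,2,6,8,9}, {1,3,6,7,9}, {1,4,6,7,8}, {2,3,6,7,8}, {2,4,5,6,9}, {3,4,5,6,8}.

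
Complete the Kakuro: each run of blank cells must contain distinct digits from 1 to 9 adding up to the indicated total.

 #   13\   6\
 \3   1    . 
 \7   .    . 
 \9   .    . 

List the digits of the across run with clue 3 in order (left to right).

3 in 2 cells must be {1,2}; 6 in 3 cells must be {1,2,3}.
R1C2 = 3 − 1 = 2 completes the 3 across.
Nothing is forced directly, so branch on R2C2, whose candidates are 1 or 3. If R2C2 = 1: then R2C1 would have to be in {6} for the 7 across but in {3,4,5,7,8,9} for the 13 down — contradiction. So R2C2 = 3.
R2C1 = 7 − 3 = 4 completes the 7 across.
R3C1 = 13 − 5 = 8 completes the 13 down.
R3C2 = 9 − 8 = 1 completes the 9 across.

1 2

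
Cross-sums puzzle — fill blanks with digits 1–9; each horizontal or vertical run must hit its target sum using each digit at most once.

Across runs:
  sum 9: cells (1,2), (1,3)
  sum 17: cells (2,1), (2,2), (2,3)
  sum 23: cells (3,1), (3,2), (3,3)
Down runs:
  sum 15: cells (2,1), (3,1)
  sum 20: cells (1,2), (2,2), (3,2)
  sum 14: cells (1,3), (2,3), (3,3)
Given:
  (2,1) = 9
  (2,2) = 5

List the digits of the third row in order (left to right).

23 in 3 cells must be {6,8,9}.
(2,3) = 17 − 14 = 3 completes the 17 across.
(3,1) = 15 − 9 = 6 completes the 15 down.
(3,3) = 9: the only remaining digit allowed by both the 23 across and the 14 down.
(1,3) = 14 − 12 = 2 completes the 14 down.
(3,2) = 23 − 15 = 8 completes the 23 across.
(1,2) = 9 − 2 = 7 completes the 9 across.

6 8 9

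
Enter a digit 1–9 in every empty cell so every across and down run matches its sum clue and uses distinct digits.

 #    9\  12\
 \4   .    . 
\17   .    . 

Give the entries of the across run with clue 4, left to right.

4 in 2 cells must be {1,3}; 17 in 2 cells must be {8,9}.
The 4 across and the 12 down share only 3, so R1C2 = 3.
The 17 across and the 9 down share only 8, so R2C1 = 8.
R2C2 = 17 − 8 = 9 completes the 17 across.
R1C1 = 4 − 3 = 1 completes the 4 across.

1 3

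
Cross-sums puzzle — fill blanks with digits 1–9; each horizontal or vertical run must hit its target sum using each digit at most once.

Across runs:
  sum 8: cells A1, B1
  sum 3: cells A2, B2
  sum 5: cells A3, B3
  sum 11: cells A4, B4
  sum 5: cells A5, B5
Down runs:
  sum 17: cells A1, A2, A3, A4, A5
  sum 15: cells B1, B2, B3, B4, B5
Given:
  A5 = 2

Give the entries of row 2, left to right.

3 in 2 cells must be {1,2}; 15 in 5 cells must be {1,2,3,4,5}.
Given what's placed, A2 must be 1 to fit the 3 across and 17 down.
B2 = 3 − 1 = 2 completes the 3 across.

1 2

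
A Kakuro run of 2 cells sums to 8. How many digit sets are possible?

3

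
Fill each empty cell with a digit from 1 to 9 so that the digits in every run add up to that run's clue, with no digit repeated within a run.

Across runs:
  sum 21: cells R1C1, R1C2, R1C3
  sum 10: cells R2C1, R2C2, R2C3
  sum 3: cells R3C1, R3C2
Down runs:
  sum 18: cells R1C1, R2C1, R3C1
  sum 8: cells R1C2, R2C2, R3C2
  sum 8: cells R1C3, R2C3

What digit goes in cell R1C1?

3 in 2 cells must be {1,2}.
Nothing is forced directly, so branch on R1C2, whose candidates are 4 or 5. If R1C2 = 4: then R1C3 would have to be in {8,9} for the 21 across but in {1,2,3,5,6,7} for the 8 down — contradiction. So R1C2 = 5.
Given what's placed, R1C3 must be 7 to fit the 21 across and 8 down.
R2C3 = 8 − 7 = 1 completes the 8 down.
R1C1 = 21 − 12 = 9 completes the 21 across.

9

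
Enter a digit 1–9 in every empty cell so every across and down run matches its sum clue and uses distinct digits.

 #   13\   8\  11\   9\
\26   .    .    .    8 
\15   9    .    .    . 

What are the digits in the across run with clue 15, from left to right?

R1C1 = 13 − 9 = 4 completes the 13 down.
R1C2 = 5: the only remaining digit allowed by both the 26 across and the 8 down.
R1C3 = 26 − 17 = 9 completes the 26 across.
R2C2 = 8 − 5 = 3 completes the 8 down.
R2C3 = 11 − 9 = 2 completes the 11 down.
R2C4 = 15 − 14 = 1 completes the 15 across.

9 3 2 1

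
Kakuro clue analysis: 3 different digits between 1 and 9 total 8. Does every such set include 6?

Counterexample: {1,2,5} sums to 8 without using 6.

No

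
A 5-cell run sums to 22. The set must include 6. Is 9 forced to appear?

No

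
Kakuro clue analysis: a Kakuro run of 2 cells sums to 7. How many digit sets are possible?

3

2 distinct digits from 1–9 sum between 3 and 17.
Enumerating: {1,6}, {2,5}, {3,4}.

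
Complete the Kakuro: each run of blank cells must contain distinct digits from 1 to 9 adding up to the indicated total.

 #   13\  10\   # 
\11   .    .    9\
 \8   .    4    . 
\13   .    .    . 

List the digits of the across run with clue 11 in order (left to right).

6 5

R1C2 = 5: the only remaining digit allowed by both the 11 across and the 10 down.
R3C2 = 10 − 9 = 1 completes the 10 down.
R1C1 = 11 − 5 = 6 completes the 11 across.
Given what's placed, R2C1 must be 3 to fit the 8 across and 13 down.
R2C3 = 8 − 7 = 1 completes the 8 across.
R3C1 = 13 − 9 = 4 completes the 13 down.
R3C3 = 13 − 5 = 8 completes the 13 across.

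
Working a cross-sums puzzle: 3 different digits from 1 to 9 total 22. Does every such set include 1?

No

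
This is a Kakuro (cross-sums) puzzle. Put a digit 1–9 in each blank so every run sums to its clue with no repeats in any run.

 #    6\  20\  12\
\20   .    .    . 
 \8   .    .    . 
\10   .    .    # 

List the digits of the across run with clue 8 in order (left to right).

6 in 3 cells must be {1,2,3}.
Only 3 fits R1C1 under both its across sum 20 and down sum 6.
Nothing is forced directly, so branch on R2C1, whose candidates are 1 or 2. If R2C1 = 2: that forces R2C2 = 5, after which R2C3 would have to be in {1} for the 8 across but in {3,4,5,7,8,9} for the 12 down — contradiction. So R2C1 = 1.
R3C1 = 6 − 4 = 2 completes the 6 down.
R3C2 = 10 − 2 = 8 completes the 10 across.
R1C2 = 9: the only remaining digit allowed by both the 20 across and the 20 down.
R1C3 = 20 − 12 = 8 completes the 20 across.
R2C2 = 20 − 17 = 3 completes the 20 down.
R2C3 = 8 − 4 = 4 completes the 8 across.

1, 3, 4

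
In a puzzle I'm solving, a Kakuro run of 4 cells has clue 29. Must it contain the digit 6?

The only way to make 29 from 4 distinct digits is {5,7,8,9}, which does not contain 6.

No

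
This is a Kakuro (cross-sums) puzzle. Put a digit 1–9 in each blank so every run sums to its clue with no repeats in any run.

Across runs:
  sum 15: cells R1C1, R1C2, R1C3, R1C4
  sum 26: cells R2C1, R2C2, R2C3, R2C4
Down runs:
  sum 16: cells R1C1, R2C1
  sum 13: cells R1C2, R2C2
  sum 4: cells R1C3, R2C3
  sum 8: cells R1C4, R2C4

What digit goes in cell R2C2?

8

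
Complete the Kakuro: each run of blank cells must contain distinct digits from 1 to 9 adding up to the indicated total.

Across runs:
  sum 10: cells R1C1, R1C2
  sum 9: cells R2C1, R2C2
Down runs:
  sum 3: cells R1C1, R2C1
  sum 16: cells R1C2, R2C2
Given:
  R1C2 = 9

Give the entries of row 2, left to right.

3 in 2 cells must be {1,2}; 16 in 2 cells must be {7,9}.
R1C1 = 10 − 9 = 1 completes the 10 across.
R2C1 = 3 − 1 = 2 completes the 3 down.
R2C2 = 9 − 2 = 7 completes the 9 across.

2 7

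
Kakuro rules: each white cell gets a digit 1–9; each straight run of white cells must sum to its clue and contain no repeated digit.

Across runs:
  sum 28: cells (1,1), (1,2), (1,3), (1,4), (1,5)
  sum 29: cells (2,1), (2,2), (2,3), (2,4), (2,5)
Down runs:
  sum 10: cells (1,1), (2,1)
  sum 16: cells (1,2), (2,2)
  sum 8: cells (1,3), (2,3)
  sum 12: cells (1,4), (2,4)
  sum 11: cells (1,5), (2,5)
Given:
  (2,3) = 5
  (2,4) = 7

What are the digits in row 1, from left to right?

16 in 2 cells must be {7,9}.
(1,3) = 8 − 5 = 3 completes the 8 down.
(1,4) = 12 − 7 = 5 completes the 12 down.
Given what's placed, (2,2) must be 9 to fit the 29 across and 16 down.
(1,2) = 16 − 9 = 7 completes the 16 down.
Nothing is forced directly, so branch on (2,1), whose candidates are 2 or 6. If (2,1) = 2: then (1,1) would have to be in {4,9} for the 28 across but in {8} for the 10 down — contradiction. So (2,1) = 6.
(1,1) = 10 − 6 = 4 completes the 10 down.
(1,5) = 28 − 19 = 9 completes the 28 across.

4, 7, 3, 5, 9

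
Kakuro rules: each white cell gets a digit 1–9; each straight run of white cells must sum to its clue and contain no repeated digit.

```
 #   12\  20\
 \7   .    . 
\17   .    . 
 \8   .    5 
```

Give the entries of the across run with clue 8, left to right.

3 5

17 in 2 cells must be {8,9}.
Given what's placed, R1C2 must be 6 to fit the 7 across and 20 down.
R2C2 = 20 − 11 = 9 completes the 20 down.
R3C1 = 8 − 5 = 3 completes the 8 across.
R1C1 = 7 − 6 = 1 completes the 7 across.
R2C1 = 17 − 9 = 8 completes the 17 across.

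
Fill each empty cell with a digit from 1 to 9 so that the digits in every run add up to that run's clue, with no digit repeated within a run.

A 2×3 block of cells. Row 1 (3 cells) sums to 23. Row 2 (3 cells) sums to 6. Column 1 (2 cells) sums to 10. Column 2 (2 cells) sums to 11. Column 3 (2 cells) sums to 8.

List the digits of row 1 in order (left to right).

23 in 3 cells must be {6,8,9}; 6 in 3 cells must be {1,2,3}.
The 23 across and the 8 down share only 6, so (1,3) = 6.
(2,3) = 8 − 6 = 2 completes the 8 down.
Given what's placed, (2,2) must be 3 to fit the 6 across and 11 down.
(1,2) = 11 − 3 = 8 completes the 11 down.
(2,1) = 6 − 5 = 1 completes the 6 across.
(1,1) = 23 − 14 = 9 completes the 23 across.

9, 8, 6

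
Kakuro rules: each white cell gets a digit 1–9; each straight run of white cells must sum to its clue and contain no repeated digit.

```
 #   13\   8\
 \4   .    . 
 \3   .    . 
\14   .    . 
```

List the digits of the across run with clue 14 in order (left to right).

4 in 2 cells must be {1,3}; 3 in 2 cells must be {1,2}.
The 14 across and the 8 down share only 5, so R3C2 = 5.
Given what's placed, R1C2 must be 1 to fit the 4 across and 8 down.
R2C2 = 8 − 6 = 2 completes the 8 down.
R3C1 = 14 − 5 = 9 completes the 14 across.
R1C1 = 4 − 1 = 3 completes the 4 across.
R2C1 = 3 − 2 = 1 completes the 3 across.

9 5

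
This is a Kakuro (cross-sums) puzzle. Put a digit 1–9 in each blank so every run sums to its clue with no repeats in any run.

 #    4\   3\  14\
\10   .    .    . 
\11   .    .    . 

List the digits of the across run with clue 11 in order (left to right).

4 in 2 cells must be {1,3}; 3 in 2 cells must be {1,2}.
Nothing is forced directly, so branch on R1C3, whose candidates are 5 or 6. If R1C3 = 5: then R2C3 would have to be in {1,2,3,4,5,6,7,8} for the 11 across but in {9} for the 14 down — contradiction. So R1C3 = 6.
Given what's placed, R1C2 must be 1 to fit the 10 across and 3 down.
R2C2 = 3 − 1 = 2 completes the 3 down.
R2C3 = 14 − 6 = 8 completes the 14 down.
R1C1 = 10 − 7 = 3 completes the 10 across.
R2C1 = 11 − 10 = 1 completes the 11 across.

1, 2, 8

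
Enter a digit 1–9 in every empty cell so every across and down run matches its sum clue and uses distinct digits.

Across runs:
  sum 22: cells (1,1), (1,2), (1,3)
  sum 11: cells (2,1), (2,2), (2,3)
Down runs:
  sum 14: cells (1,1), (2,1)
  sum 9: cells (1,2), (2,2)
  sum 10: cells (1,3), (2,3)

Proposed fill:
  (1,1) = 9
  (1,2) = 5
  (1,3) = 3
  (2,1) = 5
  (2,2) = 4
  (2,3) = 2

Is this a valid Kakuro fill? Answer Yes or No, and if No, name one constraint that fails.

No — the across run (1,1)–(1,3) sums to 17, not 22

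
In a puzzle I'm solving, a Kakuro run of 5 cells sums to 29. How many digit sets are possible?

8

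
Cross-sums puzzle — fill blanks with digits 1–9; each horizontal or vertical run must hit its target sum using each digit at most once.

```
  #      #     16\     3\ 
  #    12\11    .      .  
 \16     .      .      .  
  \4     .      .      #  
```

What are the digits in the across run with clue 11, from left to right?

4 in 2 cells must be {1,3}; 3 in 2 cells must be {1,2}.
The 11 across and the 3 down share only 2, so R1C3 = 2.
R2C3 = 3 − 2 = 1 completes the 3 down.
Intersecting the 4 across with the 12 down forces R3C1 = 3.
R3C2 = 4 − 3 = 1 completes the 4 across.
R1C2 = 11 − 2 = 9 completes the 11 across.
R2C1 = 12 − 3 = 9 completes the 12 down.
R2C2 = 16 − 10 = 6 completes the 16 across.

9, 2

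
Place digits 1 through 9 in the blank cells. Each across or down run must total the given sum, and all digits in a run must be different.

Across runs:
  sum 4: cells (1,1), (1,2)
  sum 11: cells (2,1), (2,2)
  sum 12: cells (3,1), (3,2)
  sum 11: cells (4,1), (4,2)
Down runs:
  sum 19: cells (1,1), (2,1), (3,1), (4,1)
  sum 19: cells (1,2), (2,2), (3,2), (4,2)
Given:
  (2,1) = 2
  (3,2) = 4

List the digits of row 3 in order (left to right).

8 4

4 in 2 cells must be {1,3}.
(2,2) = 11 − 2 = 9 completes the 11 across.
(3,1) = 12 − 4 = 8 completes the 12 across.
(4,2) = 5: the only remaining digit allowed by both the 11 across and the 19 down.
(1,1) = 3: the only remaining digit allowed by both the 4 across and the 19 down.
(1,2) = 4 − 3 = 1 completes the 4 across.
(4,1) = 11 − 5 = 6 completes the 11 across.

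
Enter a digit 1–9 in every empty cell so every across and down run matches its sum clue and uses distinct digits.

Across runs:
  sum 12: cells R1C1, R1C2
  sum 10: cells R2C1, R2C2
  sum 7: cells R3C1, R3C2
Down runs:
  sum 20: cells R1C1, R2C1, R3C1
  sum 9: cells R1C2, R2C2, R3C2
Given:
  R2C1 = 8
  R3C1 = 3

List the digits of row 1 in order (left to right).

9, 3

R1C1 = 20 − 11 = 9 completes the 20 down.
R1C2 = 12 − 9 = 3 completes the 12 across.
R2C2 = 10 − 8 = 2 completes the 10 across.
R3C2 = 7 − 3 = 4 completes the 7 across.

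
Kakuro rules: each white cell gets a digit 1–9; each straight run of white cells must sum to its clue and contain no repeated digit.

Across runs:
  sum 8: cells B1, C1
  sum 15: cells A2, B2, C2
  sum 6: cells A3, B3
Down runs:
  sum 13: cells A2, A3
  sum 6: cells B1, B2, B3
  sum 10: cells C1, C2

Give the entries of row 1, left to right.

2 6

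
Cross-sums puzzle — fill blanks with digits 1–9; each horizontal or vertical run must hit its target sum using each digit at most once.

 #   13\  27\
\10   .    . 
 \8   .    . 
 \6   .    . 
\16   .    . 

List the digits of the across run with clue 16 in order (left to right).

7 9

16 in 2 cells must be {7,9}.
Only 7 fits R4C1 under both its across sum 16 and down sum 13.
R4C2 = 16 − 7 = 9 completes the 16 across.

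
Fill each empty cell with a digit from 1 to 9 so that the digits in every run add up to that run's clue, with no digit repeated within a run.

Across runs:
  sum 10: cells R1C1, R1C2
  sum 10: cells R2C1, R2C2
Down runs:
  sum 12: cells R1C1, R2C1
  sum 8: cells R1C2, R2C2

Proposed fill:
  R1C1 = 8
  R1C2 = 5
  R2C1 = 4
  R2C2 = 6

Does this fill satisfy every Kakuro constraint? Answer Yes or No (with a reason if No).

No — the across run R1C1–R1C2 sums to 13, not 10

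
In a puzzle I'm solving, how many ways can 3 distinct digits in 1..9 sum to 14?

8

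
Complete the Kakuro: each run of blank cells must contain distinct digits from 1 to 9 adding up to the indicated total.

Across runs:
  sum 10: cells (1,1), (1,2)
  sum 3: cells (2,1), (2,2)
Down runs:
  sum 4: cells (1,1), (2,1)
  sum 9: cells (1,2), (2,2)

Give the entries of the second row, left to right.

1 2

3 in 2 cells must be {1,2}; 4 in 2 cells must be {1,3}.
The 3 across and the 4 down share only 1, so (2,1) = 1.
(2,2) = 3 − 1 = 2 completes the 3 across.
(1,1) = 4 − 1 = 3 completes the 4 down.
(1,2) = 10 − 3 = 7 completes the 10 across.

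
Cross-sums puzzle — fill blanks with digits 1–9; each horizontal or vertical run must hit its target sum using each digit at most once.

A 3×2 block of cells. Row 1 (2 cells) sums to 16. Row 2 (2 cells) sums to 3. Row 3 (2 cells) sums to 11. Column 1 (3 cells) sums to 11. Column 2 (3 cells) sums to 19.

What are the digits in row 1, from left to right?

16 in 2 cells must be {7,9}; 3 in 2 cells must be {1,2}.
The 16 across and the 11 down share only 7, so (1,1) = 7.
(1,2) = 16 − 7 = 9 completes the 16 across.
Given what's placed, (2,1) must be 1 to fit the 3 across and 11 down.
(2,2) = 3 − 1 = 2 completes the 3 across.
(3,1) = 11 − 8 = 3 completes the 11 down.
(3,2) = 11 − 3 = 8 completes the 11 across.

7 9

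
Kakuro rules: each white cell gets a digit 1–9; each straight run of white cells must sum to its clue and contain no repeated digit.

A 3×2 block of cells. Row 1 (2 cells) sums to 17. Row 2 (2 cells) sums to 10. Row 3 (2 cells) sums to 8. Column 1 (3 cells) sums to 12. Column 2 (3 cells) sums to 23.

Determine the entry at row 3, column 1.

2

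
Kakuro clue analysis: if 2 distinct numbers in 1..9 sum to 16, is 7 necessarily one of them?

The only way to make 16 from 2 distinct digits is {7,9}, which contains 7.

Yes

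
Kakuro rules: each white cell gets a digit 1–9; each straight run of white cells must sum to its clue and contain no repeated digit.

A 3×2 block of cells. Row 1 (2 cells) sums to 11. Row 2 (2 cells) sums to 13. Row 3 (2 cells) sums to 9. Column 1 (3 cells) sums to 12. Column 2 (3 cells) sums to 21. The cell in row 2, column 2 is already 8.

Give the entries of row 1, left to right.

(2,1) = 13 − 8 = 5 completes the 13 across.
No cell is forced outright now. (1,1) can only be 3 or 4 or 6 (the digits allowed by both its 11 across and its 12 down). If (1,1) = 3: then (1,2) would have to be in {8} for the 11 across but in {4,6,7,9} for the 21 down — contradiction. If (1,1) = 6: then (1,2) would have to be in {5} for the 11 across but in {4,6,7,9} for the 21 down — contradiction. So (1,1) = 4.
(1,2) = 11 − 4 = 7 completes the 11 across.
(3,1) = 12 − 9 = 3 completes the 12 down.
(3,2) = 9 − 3 = 6 completes the 9 across.

4 7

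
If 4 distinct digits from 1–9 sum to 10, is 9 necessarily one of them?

The only way to make 10 from 4 distinct digits is {1,2,3,4}, which does not contain 9.

No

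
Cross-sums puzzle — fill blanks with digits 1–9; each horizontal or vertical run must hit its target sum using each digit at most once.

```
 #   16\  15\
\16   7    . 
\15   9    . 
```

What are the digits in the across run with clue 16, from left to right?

16 in 2 cells must be {7,9}.
R1C2 = 16 − 7 = 9 completes the 16 across.
R2C2 = 15 − 9 = 6 completes the 15 across.

7, 9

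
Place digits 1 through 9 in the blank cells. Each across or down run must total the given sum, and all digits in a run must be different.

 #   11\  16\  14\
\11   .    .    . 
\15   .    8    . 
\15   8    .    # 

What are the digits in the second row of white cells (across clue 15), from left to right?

R3C2 = 15 − 8 = 7 completes the 15 across.
R1C2 = 16 − 15 = 1 completes the 16 down.
R1C1 = 2: the only remaining digit allowed by both the 11 across and the 11 down.
R1C3 = 11 − 3 = 8 completes the 11 across.
R2C1 = 11 − 10 = 1 completes the 11 down.
R2C3 = 15 − 9 = 6 completes the 15 across.

1 8 6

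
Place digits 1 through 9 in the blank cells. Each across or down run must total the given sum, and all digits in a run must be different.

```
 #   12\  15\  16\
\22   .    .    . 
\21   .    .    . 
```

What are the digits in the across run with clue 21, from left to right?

5 9 7

16 in 2 cells must be {7,9}.
Nothing is forced directly, so branch on R1C3, whose candidates are 7 or 9. If R1C3 = 7: that forces R1C1 = 9, R1C2 = 6, after which R2C1 would have to be in {4,5,6,7,8,9} for the 21 across but in {3} for the 12 down — contradiction. So R1C3 = 9.
R2C3 = 16 − 9 = 7 completes the 16 down.
Nothing is forced directly, so branch on R2C1, whose candidates are 5 or 8 or 9. If R2C1 = 8: then R1C1 would have to be in {5,6,7,8} for the 22 across but in {4} for the 12 down — contradiction. If R2C1 = 9: then R1C1 would have to be in {5,6,7,8} for the 22 across but in {3} for the 12 down — contradiction. So R2C1 = 5.
R1C1 = 12 − 5 = 7 completes the 12 down.
R1C2 = 22 − 16 = 6 completes the 22 across.
R2C2 = 21 − 12 = 9 completes the 21 across.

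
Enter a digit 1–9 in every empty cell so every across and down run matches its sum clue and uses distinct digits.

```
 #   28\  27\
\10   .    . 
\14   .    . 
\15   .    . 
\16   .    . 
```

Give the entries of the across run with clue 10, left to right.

4 6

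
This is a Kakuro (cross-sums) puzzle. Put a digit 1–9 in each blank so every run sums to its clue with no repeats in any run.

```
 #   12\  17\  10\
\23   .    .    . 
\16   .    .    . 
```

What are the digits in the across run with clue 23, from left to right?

23 in 3 cells must be {6,8,9}; 17 in 2 cells must be {8,9}.
Nothing is forced directly, so branch on R1C1, whose candidates are 8 or 9. If R1C1 = 8: that forces R1C2 = 9, R1C3 = 6, R2C1 = 4, after which R2C2 would have to be in {3,5,7,9} for the 16 across but in {8} for the 17 down — contradiction. So R1C1 = 9.
Given what's placed, R1C2 must be 8 to fit the 23 across and 17 down.
R1C3 = 23 − 17 = 6 completes the 23 across.
R2C1 = 12 − 9 = 3 completes the 12 down.
R2C2 = 17 − 8 = 9 completes the 17 down.
R2C3 = 16 − 12 = 4 completes the 16 across.

9 8 6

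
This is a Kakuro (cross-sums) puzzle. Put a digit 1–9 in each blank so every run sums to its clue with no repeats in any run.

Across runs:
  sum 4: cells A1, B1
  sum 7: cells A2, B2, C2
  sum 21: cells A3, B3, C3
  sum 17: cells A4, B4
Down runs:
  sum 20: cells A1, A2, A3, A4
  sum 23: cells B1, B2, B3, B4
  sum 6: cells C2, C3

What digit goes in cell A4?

4 in 2 cells must be {1,3}; 7 in 3 cells must be {1,2,4}; 17 in 2 cells must be {8,9}.
Nothing is forced directly, so branch on A1, whose candidates are 1 or 3. If A1 = 3: that forces B1 = 1, after which B2 would have to be in {1,2,4} for the 7 across but in {5,6,7,8,9} for the 23 down — contradiction. So A1 = 1.
B1 = 4 − 1 = 3 completes the 4 across.
Given what's placed, B2 must be 4 to fit the 7 across and 23 down.
B4 = 9: the only remaining digit allowed by both the 17 across and the 23 down.
Given what's placed, A2 must be 2 to fit the 7 across and 20 down.
C2 = 7 − 6 = 1 completes the 7 across.
B3 = 23 − 16 = 7 completes the 23 down.
C3 = 6 − 1 = 5 completes the 6 down.
A4 = 17 − 9 = 8 completes the 17 across.

8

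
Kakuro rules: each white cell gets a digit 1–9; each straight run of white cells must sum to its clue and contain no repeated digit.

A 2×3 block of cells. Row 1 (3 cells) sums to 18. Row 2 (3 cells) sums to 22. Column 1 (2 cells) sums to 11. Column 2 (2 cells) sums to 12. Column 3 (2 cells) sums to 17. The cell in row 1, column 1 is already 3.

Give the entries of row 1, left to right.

3 7 8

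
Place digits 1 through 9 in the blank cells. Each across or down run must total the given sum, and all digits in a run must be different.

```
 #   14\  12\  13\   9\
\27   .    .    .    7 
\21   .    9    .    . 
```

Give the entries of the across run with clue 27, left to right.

R1C2 = 12 − 9 = 3 completes the 12 down.
R2C4 = 9 − 7 = 2 completes the 9 down.
Given what's placed, R2C1 must be 6 to fit the 21 across and 14 down.
R2C3 = 21 − 17 = 4 completes the 21 across.
R1C1 = 14 − 6 = 8 completes the 14 down.
R1C3 = 27 − 18 = 9 completes the 27 across.

8 3 9 7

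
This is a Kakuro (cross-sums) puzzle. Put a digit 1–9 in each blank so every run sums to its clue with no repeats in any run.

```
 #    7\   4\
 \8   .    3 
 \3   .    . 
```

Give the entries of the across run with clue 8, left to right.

5, 3

3 in 2 cells must be {1,2}; 4 in 2 cells must be {1,3}.
R1C1 = 8 − 3 = 5 completes the 8 across.
R2C1 = 7 − 5 = 2 completes the 7 down.
R2C2 = 3 − 2 = 1 completes the 3 across.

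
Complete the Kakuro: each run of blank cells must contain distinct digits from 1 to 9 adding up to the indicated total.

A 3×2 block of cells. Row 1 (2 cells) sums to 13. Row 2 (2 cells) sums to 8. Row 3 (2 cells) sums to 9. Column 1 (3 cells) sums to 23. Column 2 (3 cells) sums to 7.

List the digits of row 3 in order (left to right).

23 in 3 cells must be {6,8,9}; 7 in 3 cells must be {1,2,4}.
The 13 across and the 7 down share only 4, so (1,2) = 4.
The 8 across and the 23 down share only 6, so (2,1) = 6.
(2,2) = 8 − 6 = 2 completes the 8 across.
(3,1) = 8: the only remaining digit allowed by both the 9 across and the 23 down.
(3,2) = 9 − 8 = 1 completes the 9 across.
(1,1) = 13 − 4 = 9 completes the 13 across.

8, 1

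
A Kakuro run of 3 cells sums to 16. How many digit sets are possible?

8

3 distinct digits from 1–9 sum between 6 and 24.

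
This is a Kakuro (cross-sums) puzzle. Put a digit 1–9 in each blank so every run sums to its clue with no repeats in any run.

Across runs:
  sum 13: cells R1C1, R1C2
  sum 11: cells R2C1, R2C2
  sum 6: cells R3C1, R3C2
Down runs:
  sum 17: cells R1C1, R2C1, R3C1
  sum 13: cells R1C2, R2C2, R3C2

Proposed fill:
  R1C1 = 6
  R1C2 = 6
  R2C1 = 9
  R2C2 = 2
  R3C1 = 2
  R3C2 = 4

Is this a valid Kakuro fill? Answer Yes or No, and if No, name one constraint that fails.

No — the across run R1C1–R1C2 sums to 12, not 13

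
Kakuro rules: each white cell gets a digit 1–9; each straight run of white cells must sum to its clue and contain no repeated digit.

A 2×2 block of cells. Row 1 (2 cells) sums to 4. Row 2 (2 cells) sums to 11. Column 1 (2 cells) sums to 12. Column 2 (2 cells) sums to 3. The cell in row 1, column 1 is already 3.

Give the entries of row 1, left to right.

4 in 2 cells must be {1,3}; 3 in 2 cells must be {1,2}.
(1,2) = 4 − 3 = 1 completes the 4 across.
(2,1) = 12 − 3 = 9 completes the 12 down.
(2,2) = 11 − 9 = 2 completes the 11 across.

3, 1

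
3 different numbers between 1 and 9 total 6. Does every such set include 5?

The only way to make 6 from 3 distinct digits is {1,2,3}, which does not contain 5.

No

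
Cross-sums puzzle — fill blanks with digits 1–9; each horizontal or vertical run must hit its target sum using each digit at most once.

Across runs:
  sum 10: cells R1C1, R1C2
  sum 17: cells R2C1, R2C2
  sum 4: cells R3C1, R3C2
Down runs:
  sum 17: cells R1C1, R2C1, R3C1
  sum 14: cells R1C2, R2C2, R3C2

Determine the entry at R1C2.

4

17 in 2 cells must be {8,9}; 4 in 2 cells must be {1,3}.
Nothing is forced directly, so branch on R2C1, whose candidates are 8 or 9. If R2C1 = 9: that forces R2C2 = 8, R3C2 = 1, after which R1C2 would have to be in {1,2,3,4,6,7,8,9} for the 10 across but in {5} for the 14 down — contradiction. So R2C1 = 8.
R2C2 = 17 − 8 = 9 completes the 17 across.
Given what's placed, R3C1 must be 3 to fit the 4 across and 17 down.
R3C2 = 4 − 3 = 1 completes the 4 across.
R1C1 = 17 − 11 = 6 completes the 17 down.
R1C2 = 10 − 6 = 4 completes the 10 across.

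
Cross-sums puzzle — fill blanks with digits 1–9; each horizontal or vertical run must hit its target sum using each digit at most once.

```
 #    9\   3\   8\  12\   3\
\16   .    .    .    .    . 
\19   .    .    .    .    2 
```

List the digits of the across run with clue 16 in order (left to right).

6, 2, 3, 4, 1

16 in 5 cells must be {1,2,3,4,6}; 3 in 2 cells must be {1,2}.
R1C5 = 3 − 2 = 1 completes the 3 down.
Given what's placed, R2C2 must be 1 to fit the 19 across and 3 down.
R1C2 = 3 − 1 = 2 completes the 3 down.
No cell is forced outright now. R1C3 can only be 3 or 6 (the digits allowed by both its 16 across and its 8 down). If R1C3 = 6: then R2C3 would have to be in {3,4,5,6,7,8,9} for the 19 across but in {2} for the 8 down — contradiction. So R1C3 = 3.
Given what's placed, R1C4 must be 4 to fit the 16 across and 12 down.
R2C3 = 8 − 3 = 5 completes the 8 down.
R2C4 = 12 − 4 = 8 completes the 12 down.
R1C1 = 16 − 10 = 6 completes the 16 across.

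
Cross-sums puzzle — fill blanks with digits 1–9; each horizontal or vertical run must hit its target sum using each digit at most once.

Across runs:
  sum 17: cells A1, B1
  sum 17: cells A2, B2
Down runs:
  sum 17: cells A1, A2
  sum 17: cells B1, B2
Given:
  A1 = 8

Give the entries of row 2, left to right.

17 in 2 cells must be {8,9}.
B1 = 17 − 8 = 9 completes the 17 across.
A2 = 17 − 8 = 9 completes the 17 down.
B2 = 17 − 9 = 8 completes the 17 across.

9 8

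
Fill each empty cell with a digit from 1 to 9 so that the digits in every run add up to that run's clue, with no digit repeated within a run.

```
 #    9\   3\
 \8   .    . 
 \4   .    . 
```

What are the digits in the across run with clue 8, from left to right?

6 2

4 in 2 cells must be {1,3}; 3 in 2 cells must be {1,2}.
The 4 across and the 3 down share only 1, so R2C2 = 1.
R1C2 = 3 − 1 = 2 completes the 3 down.
R2C1 = 4 − 1 = 3 completes the 4 across.
R1C1 = 8 − 2 = 6 completes the 8 across.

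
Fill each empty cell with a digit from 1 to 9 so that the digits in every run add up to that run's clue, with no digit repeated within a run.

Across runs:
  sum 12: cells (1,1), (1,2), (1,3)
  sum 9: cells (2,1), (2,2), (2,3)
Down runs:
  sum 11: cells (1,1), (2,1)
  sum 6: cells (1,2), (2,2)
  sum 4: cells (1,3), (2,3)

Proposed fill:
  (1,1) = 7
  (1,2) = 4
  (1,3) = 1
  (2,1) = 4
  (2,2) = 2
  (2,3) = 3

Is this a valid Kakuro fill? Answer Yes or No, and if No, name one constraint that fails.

Across: 7+4+1=12; 4+2+3=9. Down: 7+4=11; 4+2=6; 1+3=4. No digit repeats within any run.

Yes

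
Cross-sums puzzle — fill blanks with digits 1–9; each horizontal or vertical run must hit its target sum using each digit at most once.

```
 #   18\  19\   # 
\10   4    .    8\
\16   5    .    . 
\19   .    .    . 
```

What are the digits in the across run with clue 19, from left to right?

9, 4, 6

R1C2 = 10 − 4 = 6 completes the 10 across.
R3C1 = 18 − 9 = 9 completes the 18 down.
No cell is forced outright now. R3C2 can only be 4 or 8 (the digits allowed by both its 19 across and its 19 down). If R3C2 = 8: then R2C2 would have to be in {2,3,4,7,8,9} for the 16 across but in {5} for the 19 down — contradiction. So R3C2 = 4.
R2C2 = 19 − 10 = 9 completes the 19 down.
R2C3 = 16 − 14 = 2 completes the 16 across.
R3C3 = 19 − 13 = 6 completes the 19 across.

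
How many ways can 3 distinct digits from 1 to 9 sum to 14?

8

3 distinct digits from 1–9 sum between 6 and 24.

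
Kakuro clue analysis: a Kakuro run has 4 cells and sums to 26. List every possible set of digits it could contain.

4 distinct digits from 1–9 sum between 10 and 30.

{2,7,8,9}; {3,6,8,9}; {4,5,8,9}; {4,6,7,9}; {5,6,7,8}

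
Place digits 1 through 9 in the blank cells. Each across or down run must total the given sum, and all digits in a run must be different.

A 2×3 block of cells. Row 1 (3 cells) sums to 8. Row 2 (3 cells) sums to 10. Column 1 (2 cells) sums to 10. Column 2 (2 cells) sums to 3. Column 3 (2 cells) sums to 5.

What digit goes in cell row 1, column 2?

1

3 in 2 cells must be {1,2}.
Nothing is forced directly, so branch on (1,2), whose candidates are 1 or 2. If (1,2) = 2: that forces (1,1) = 1, after which (1,3) would have to be in {5} for the 8 across but in {1,2,3,4} for the 5 down — contradiction. So (1,2) = 1.
(2,2) = 3 − 1 = 2 completes the 3 down.
Nothing is forced directly, so branch on (2,3), whose candidates are 1 or 3. If (2,3) = 3: that forces (1,3) = 2, after which (2,1) would have to be in {5} for the 10 across but in {1,2,3,4,6,7,8,9} for the 10 down — contradiction. So (2,3) = 1.
(1,3) = 5 − 1 = 4 completes the 5 down.
(2,1) = 10 − 3 = 7 completes the 10 across.
(1,1) = 8 − 5 = 3 completes the 8 across.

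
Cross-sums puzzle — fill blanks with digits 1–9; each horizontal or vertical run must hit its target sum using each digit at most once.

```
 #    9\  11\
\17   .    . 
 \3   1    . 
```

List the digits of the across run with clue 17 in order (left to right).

17 in 2 cells must be {8,9}; 3 in 2 cells must be {1,2}.
R1C1 = 9 − 1 = 8 completes the 9 down.
R1C2 = 17 − 8 = 9 completes the 17 across.
R2C2 = 3 − 1 = 2 completes the 3 across.

8 9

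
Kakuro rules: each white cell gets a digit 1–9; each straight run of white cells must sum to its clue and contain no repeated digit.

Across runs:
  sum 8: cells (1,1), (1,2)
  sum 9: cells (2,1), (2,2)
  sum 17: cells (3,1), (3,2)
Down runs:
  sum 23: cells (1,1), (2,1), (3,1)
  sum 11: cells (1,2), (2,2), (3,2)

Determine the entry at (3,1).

17 in 2 cells must be {8,9}; 23 in 3 cells must be {6,8,9}.
The 8 across and the 23 down share only 6, so (1,1) = 6.
(1,2) = 8 − 6 = 2 completes the 8 across.
Given what's placed, (2,1) must be 8 to fit the 9 across and 23 down.
(2,2) = 9 − 8 = 1 completes the 9 across.
(3,1) = 23 − 14 = 9 completes the 23 down.
(3,2) = 17 − 9 = 8 completes the 17 across.

9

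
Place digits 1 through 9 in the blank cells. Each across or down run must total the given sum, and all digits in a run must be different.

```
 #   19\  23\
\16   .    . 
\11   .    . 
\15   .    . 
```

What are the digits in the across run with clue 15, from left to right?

9, 6

16 in 2 cells must be {7,9}; 23 in 3 cells must be {6,8,9}.
The 16 across and the 23 down share only 9, so R1C2 = 9.
R1C1 = 16 − 9 = 7 completes the 16 across.
Nothing is forced directly, so branch on R2C2, whose candidates are 6 or 8. If R2C2 = 6: then R2C1 would have to be in {5} for the 11 across but in {3,4,8,9} for the 19 down — contradiction. So R2C2 = 8.
R2C1 = 11 − 8 = 3 completes the 11 across.
R3C1 = 19 − 10 = 9 completes the 19 down.
R3C2 = 15 − 9 = 6 completes the 15 across.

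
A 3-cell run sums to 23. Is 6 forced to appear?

The only way to make 23 from 3 distinct digits is {6,8,9}, which contains 6.

Yes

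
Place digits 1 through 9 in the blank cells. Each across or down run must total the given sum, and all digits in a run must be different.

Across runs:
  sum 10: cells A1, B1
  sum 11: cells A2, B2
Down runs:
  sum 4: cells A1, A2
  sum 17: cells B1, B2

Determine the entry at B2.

8

4 in 2 cells must be {1,3}; 17 in 2 cells must be {8,9}.
The 11 across and the 4 down share only 3, so A2 = 3.
B2 = 11 − 3 = 8 completes the 11 across.
A1 = 4 − 3 = 1 completes the 4 down.
B1 = 10 − 1 = 9 completes the 10 across.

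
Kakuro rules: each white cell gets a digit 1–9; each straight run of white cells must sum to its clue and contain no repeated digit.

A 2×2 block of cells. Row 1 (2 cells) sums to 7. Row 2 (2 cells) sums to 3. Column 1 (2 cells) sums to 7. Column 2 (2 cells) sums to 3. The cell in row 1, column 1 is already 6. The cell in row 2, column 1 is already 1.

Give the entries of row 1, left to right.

6, 1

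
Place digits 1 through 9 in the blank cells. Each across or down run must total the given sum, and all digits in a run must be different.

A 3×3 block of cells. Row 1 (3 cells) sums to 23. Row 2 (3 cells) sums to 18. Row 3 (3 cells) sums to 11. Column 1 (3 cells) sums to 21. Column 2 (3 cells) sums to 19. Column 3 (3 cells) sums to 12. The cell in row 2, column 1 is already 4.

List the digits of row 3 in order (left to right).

8 2 1

23 in 3 cells must be {6,8,9}.
Given what's placed, (3,1) must be 8 to fit the 11 across and 21 down.
(3,2) = 2: the only remaining digit allowed by both the 11 across and the 19 down.
(3,3) = 11 − 10 = 1 completes the 11 across.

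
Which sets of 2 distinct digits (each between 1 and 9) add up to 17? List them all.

{8,9}

2 distinct digits from 1–9 sum between 3 and 17.
Only one set works: {8,9}.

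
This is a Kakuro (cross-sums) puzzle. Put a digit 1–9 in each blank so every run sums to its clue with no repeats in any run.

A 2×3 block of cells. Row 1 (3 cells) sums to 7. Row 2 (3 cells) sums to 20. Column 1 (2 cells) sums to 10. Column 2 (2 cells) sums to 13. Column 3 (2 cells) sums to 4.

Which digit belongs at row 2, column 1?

8

7 in 3 cells must be {1,2,4}; 4 in 2 cells must be {1,3}.
The 7 across and the 13 down share only 4, so (1,2) = 4.
Given what's placed, (1,3) must be 1 to fit the 7 across and 4 down.
(2,2) = 13 − 4 = 9 completes the 13 down.
(2,3) = 4 − 1 = 3 completes the 4 down.
(1,1) = 7 − 5 = 2 completes the 7 across.
(2,1) = 20 − 12 = 8 completes the 20 across.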